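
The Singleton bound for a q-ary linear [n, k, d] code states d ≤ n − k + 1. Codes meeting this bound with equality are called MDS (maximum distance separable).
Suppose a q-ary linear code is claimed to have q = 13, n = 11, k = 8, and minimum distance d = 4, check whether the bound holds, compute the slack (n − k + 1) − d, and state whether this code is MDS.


Singleton RHS = n − k + 1 = 4, slack = 0, bound satisfied, MDS.

Singleton bound: d ≤ n − k + 1.
Here n = 11, k = 8, so n − k + 1 = 4.
Given d = 4, check d ≤ 4: YES.
Slack = (n − k + 1) − d = 0.
The code is MDS (slack = 0).
Description: the claimed parameters are [11, 8, 4]_13; such a code would be MDS (meets Singleton bound).


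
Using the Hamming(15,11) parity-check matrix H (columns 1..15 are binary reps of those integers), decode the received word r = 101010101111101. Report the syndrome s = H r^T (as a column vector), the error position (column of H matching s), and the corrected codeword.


s = (0, 1, 1, 0)^T, error position = 6, corrected codeword c = 101011101111101

Compute s = H r^T mod 2 one row at a time:
  s_1 = 0 + 1 + 1 + 1 + 1 + 1 + 0 + 1 = 6 ≡ 0 (mod 2).
  s_2 = 0 + 1 + 0 + 1 + 1 + 1 + 0 + 1 = 5 ≡ 1 (mod 2).
  s_3 = 0 + 1 + 0 + 1 + 1 + 1 + 0 + 1 = 5 ≡ 1 (mod 2).
  s_4 = 1 + 1 + 1 + 1 + 1 + 1 + 1 + 1 = 8 ≡ 0 (mod 2).
s = (0, 1, 1, 0)^T — this equals column 6 of H (binary 0110), so error is at position 6.
Correct: flip bit 6 of r = 101010101111101 to get c = 101011101111101.


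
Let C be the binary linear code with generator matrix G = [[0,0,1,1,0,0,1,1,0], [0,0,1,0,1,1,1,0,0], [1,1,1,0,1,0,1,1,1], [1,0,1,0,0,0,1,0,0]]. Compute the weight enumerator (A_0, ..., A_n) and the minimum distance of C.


Weight distribution: A_0 = 1, A_3 = 3, A_4 = 5, A_5 = 2, A_6 = 2, A_7 = 3. Minimum distance d = 3.

Enumerate all 2^4 = 16 messages m ∈ F_2^4.
For each, compute codeword c = mG in F_2^9, then tally its weight.
  m = 0000 → c = 000000000, weight = 0.
  m = 1000 → c = 001100110, weight = 4.
  m = 0100 → c = 001011100, weight = 4.
  m = 1100 → c = 000111010, weight = 4.
  m = 0010 → c = 111010111, weight = 7.
  m = 1010 → c = 110110001, weight = 5.
  m = 0110 → c = 110001011, weight = 5.
  m = 1110 → c = 111101101, weight = 7.
  m = 0001 → c = 101000100, weight = 3.
  m = 1001 → c = 100100010, weight = 3.
  m = 0101 → c = 100011000, weight = 3.
  m = 1101 → c = 101111110, weight = 7.
  m = 0011 → c = 010010011, weight = 4.
  m = 1011 → c = 011110101, weight = 6.
  m = 0111 → c = 011001111, weight = 6.
  m = 1111 → c = 010101001, weight = 4.
Tally weights:
  weight 0: 1 codewords.
  weight 3: 3 codewords.
  weight 4: 5 codewords.
  weight 5: 2 codewords.
  weight 6: 2 codewords.
  weight 7: 3 codewords.
Minimum distance d = smallest w > 0 with A_w > 0 = 3.
Sanity: Σ A_w = 16 = 2^4 = 16 ✓.


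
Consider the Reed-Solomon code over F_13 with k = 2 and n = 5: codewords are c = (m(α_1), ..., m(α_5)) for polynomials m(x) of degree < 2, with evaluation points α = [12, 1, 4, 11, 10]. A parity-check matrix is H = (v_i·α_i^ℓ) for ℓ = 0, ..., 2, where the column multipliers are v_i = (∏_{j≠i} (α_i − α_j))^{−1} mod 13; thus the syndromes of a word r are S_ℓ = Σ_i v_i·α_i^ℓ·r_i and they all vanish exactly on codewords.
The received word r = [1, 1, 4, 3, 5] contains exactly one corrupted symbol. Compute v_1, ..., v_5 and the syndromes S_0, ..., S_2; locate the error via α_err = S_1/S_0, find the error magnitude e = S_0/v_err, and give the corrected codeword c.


S = (5, 5, 5), error at position 2, error magnitude e = 4, c = [1, 10, 4, 3, 5].

Step 1: column multipliers v_i = (∏_{j≠i}(α_i − α_j))^{−1} mod 13.
  i = 1 (α = 12): (12−1)(12−4)(12−11)(12−10) = 11·8·1·2 = 176 ≡ 7, so v_1 = 7^{−1} = 2 (mod 13).
  i = 2 (α = 1): (1−12)(1−4)(1−11)(1−10) = (−11)·(−3)·(−10)·(−9) = 2970 ≡ 6, so v_2 = 6^{−1} = 11 (mod 13).
  i = 3 (α = 4): (4−12)(4−1)(4−11)(4−10) = (−8)·3·(−7)·(−6) = −1008 ≡ 6, so v_3 = 6^{−1} = 11 (mod 13).
  i = 4 (α = 11): (11−12)(11−1)(11−4)(11−10) = (−1)·10·7·1 = −70 ≡ 8, so v_4 = 8^{−1} = 5 (mod 13).
  i = 5 (α = 10): (10−12)(10−1)(10−4)(10−11) = (−2)·9·6·(−1) = 108 ≡ 4, so v_5 = 4^{−1} = 10 (mod 13).
  v = [2, 11, 11, 5, 10].
Step 2: syndromes of r = [1, 1, 4, 3, 5] (all sums mod 13).
  S_0 = Σ v_i r_i = 2·1 + 11·1 + 11·4 + 5·3 + 10·5 = 122 ≡ 5.
  S_1 = Σ v_i α_i r_i = 2·12·1 + 11·1·1 + 11·4·4 + 5·11·3 + 10·10·5 = 876 ≡ 5.
  α_i^2 mod 13 = [1, 1, 3, 4, 9].
  S_2 = Σ v_i α_i^2 r_i = 2·1·1 + 11·1·1 + 11·3·4 + 5·4·3 + 10·9·5 = 655 ≡ 5.
  S = (5, 5, 5) ≠ 0, so r is not a codeword (an error is present).
Step 3: locate the error. For a single error e at position i, S_ℓ = v_i·e·α_i^ℓ, so α_err = S_1/S_0.
  S_0^{−1} = 5^{−1} = 8 (mod 13), so α_err = 5·8 = 40 ≡ 1 = α_2. Error position i = 2.
  Consistency check: S_2/S_1 = 5·8 = 40 ≡ 1 = α_err ✓ (single-error assumption holds).
Step 4: error magnitude e = S_0/v_2 = S_0·∏_{j≠2}(α_2 − α_j) = 5·6 = 30 ≡ 4 (mod 13).
Step 5: correct position 2: c_2 = r_2 − e = 1 − 4 ≡ 10 (mod 13). Hence c = [1, 10, 4, 3, 5].
  Check: interpolating c through the α_i gives m(x) = 12 + 11·x (degree < 2) with m(α_i) = c_i for every i, so c is indeed a codeword.


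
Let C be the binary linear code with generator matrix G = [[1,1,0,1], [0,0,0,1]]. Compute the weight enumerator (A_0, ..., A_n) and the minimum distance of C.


Weight distribution: A_0 = 1, A_1 = 1, A_2 = 1, A_3 = 1. Minimum distance d = 1.

Enumerate all 2^2 = 4 messages m ∈ F_2^2.
For each, compute codeword c = mG in F_2^4, then tally its weight.
  m = 00 → c = 0000, weight = 0.
  m = 10 → c = 1101, weight = 3.
  m = 01 → c = 0001, weight = 1.
  m = 11 → c = 1100, weight = 2.
Tally weights:
  weight 0: 1 codewords.
  weight 1: 1 codewords.
  weight 2: 1 codewords.
  weight 3: 1 codewords.
Minimum distance d = smallest w > 0 with A_w > 0 = 1.
Sanity: Σ A_w = 4 = 2^2 = 4 ✓.


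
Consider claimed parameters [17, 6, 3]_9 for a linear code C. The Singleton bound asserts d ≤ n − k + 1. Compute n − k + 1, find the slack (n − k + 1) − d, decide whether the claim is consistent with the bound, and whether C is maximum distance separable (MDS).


Singleton RHS = n − k + 1 = 12, slack = 9, bound satisfied, not MDS.

Singleton bound: d ≤ n − k + 1.
Here n = 17, k = 6, so n − k + 1 = 12.
Given d = 3, check d ≤ 12: YES.
Slack = (n − k + 1) − d = 9.
The code is NOT MDS (slack = 9 > 0).
Description: the claimed parameters are [17, 6, 3]_9; such a code would be non-MDS.


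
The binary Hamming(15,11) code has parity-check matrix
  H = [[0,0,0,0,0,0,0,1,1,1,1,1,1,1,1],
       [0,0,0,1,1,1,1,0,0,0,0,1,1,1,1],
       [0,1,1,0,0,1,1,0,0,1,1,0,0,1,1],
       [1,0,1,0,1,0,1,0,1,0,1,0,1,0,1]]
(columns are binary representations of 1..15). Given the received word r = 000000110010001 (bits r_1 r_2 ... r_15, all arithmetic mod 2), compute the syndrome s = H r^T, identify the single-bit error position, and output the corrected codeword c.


s = (1, 0, 1, 1)^T, error position = 11, corrected codeword c = 000000110000001

Compute s = H r^T mod 2 one row at a time:
  s_1 = 1 + 0 + 0 + 1 + 0 + 0 + 0 + 1 = 3 ≡ 1 (mod 2).
  s_2 = 0 + 0 + 0 + 1 + 0 + 0 + 0 + 1 = 2 ≡ 0 (mod 2).
  s_3 = 0 + 0 + 0 + 1 + 0 + 1 + 0 + 1 = 3 ≡ 1 (mod 2).
  s_4 = 0 + 0 + 0 + 1 + 0 + 1 + 0 + 1 = 3 ≡ 1 (mod 2).
s = (1, 0, 1, 1)^T — this equals column 11 of H (binary 1011), so error is at position 11.
Correct: flip bit 11 of r = 000000110010001 to get c = 000000110000001.


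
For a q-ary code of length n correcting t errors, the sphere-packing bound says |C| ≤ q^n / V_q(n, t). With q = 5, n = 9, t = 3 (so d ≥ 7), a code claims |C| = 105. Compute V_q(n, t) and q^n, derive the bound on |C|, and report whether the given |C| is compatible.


V_q(n, t) = 5989, q^n = 1953125, Hamming bound = 326, |C| = 105 ≤ bound (satisfied).

Step 1: Compute V_q(n, t) = Σ_{j=0}^3 C(n, j) (q−1)^j.
  j = 0: C(9,0)·(4)^0 = 1·1 = 1.
  j = 1: C(9,1)·(4)^1 = 9·4 = 36.
  j = 2: C(9,2)·(4)^2 = 36·16 = 576.
  j = 3: C(9,3)·(4)^3 = 84·64 = 5376.
  V_q(n, t) = 1 + 36 + 576 + 5376 = 5989.
Step 2: q^n = 5^9 = 1953125.
Step 3: Hamming bound ⌊q^n / V_q(n,t)⌋ = ⌊1953125/5989⌋ = 326.
Step 4: Compare |C| = 105 to 326: satisfied.
The claimed |C| lies below the Hamming bound.


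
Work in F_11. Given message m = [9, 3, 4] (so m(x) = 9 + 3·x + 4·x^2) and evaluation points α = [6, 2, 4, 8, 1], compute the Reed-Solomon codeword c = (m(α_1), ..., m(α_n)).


c = [6, 9, 8, 3, 5]

Message polynomial: m(x) = 9 + 3·x + 4·x^2 (mod 11).
For each evaluation point α_i, compute m(α_i) mod 11:
  α_1 = 6: Horner steps 4 → 5 → 6, so m(6) = 6.
  α_2 = 2: Horner steps 4 → 0 → 9, so m(2) = 9.
  α_3 = 4: Horner steps 4 → 8 → 8, so m(4) = 8.
  α_4 = 8: Horner steps 4 → 2 → 3, so m(8) = 3.
  α_5 = 1: Horner steps 4 → 7 → 5, so m(1) = 5.
Codeword c = [6, 9, 8, 3, 5] ∈ F_11^5.


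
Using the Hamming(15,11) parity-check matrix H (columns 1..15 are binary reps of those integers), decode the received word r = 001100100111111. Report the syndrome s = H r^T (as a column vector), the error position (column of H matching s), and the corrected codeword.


s = (0, 0, 0, 1)^T, error position = 1, corrected codeword c = 101100100111111

Compute s = H r^T mod 2 one row at a time:
  s_1 = 0 + 0 + 1 + 1 + 1 + 1 + 1 + 1 = 6 ≡ 0 (mod 2).
  s_2 = 1 + 0 + 0 + 1 + 1 + 1 + 1 + 1 = 6 ≡ 0 (mod 2).
  s_3 = 0 + 1 + 0 + 1 + 1 + 1 + 1 + 1 = 6 ≡ 0 (mod 2).
  s_4 = 0 + 1 + 0 + 1 + 0 + 1 + 1 + 1 = 5 ≡ 1 (mod 2).
s = (0, 0, 0, 1)^T — this equals column 1 of H (binary 0001), so error is at position 1.
Correct: flip bit 1 of r = 001100100111111 to get c = 101100100111111.


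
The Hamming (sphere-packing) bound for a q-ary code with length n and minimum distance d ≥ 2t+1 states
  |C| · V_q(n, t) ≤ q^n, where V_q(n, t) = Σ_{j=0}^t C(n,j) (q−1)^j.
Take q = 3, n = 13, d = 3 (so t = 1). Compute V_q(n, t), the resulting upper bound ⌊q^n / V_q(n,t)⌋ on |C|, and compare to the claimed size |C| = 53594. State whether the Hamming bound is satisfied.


V_q(n, t) = 27, q^n = 1594323, Hamming bound = 59049, |C| = 53594 ≤ bound (satisfied).

Step 1: Compute V_q(n, t) = Σ_{j=0}^1 C(n, j) (q−1)^j.
  j = 0: C(13,0)·(2)^0 = 1·1 = 1.
  j = 1: C(13,1)·(2)^1 = 13·2 = 26.
  V_q(n, t) = 1 + 26 = 27.
Step 2: q^n = 3^13 = 1594323.
Step 3: Hamming bound ⌊q^n / V_q(n,t)⌋ = ⌊1594323/27⌋ = 59049.
Step 4: Compare |C| = 53594 to 59049: satisfied.
The claimed |C| lies below the Hamming bound.


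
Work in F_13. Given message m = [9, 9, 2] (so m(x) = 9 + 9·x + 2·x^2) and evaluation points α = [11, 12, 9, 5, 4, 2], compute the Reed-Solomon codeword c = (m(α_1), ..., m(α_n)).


c = [12, 2, 5, 0, 12, 9]

Message polynomial: m(x) = 9 + 9·x + 2·x^2 (mod 13).
For each evaluation point α_i, compute m(α_i) mod 13:
  α_1 = 11: Horner steps 2 → 5 → 12, so m(11) = 12.
  α_2 = 12: Horner steps 2 → 7 → 2, so m(12) = 2.
  α_3 = 9: Horner steps 2 → 1 → 5, so m(9) = 5.
  α_4 = 5: Horner steps 2 → 6 → 0, so m(5) = 0.
  α_5 = 4: Horner steps 2 → 4 → 12, so m(4) = 12.
  α_6 = 2: Horner steps 2 → 0 → 9, so m(2) = 9.
Codeword c = [12, 2, 5, 0, 12, 9] ∈ F_13^6.


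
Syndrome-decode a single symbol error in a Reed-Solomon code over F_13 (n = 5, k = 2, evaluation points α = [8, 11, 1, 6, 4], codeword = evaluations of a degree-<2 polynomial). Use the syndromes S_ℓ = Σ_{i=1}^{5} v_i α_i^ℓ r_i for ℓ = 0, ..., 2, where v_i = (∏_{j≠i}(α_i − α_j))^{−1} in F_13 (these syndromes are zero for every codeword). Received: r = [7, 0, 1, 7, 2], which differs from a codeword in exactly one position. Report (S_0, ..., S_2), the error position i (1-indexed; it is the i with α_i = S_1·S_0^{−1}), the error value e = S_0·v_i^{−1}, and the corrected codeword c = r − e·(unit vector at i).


S = (8, 12, 5), error at position 1, error magnitude e = 8, c = [12, 0, 1, 7, 2].

Step 1: column multipliers v_i = (∏_{j≠i}(α_i − α_j))^{−1} mod 13.
  i = 1 (α = 8): (8−11)(8−1)(8−6)(8−4) = (−3)·7·2·4 = −168 ≡ 1, so v_1 = 1^{−1} = 1 (mod 13).
  i = 2 (α = 11): (11−8)(11−1)(11−6)(11−4) = 3·10·5·7 = 1050 ≡ 10, so v_2 = 10^{−1} = 4 (mod 13).
  i = 3 (α = 1): (1−8)(1−11)(1−6)(1−4) = (−7)·(−10)·(−5)·(−3) = 1050 ≡ 10, so v_3 = 10^{−1} = 4 (mod 13).
  i = 4 (α = 6): (6−8)(6−11)(6−1)(6−4) = (−2)·(−5)·5·2 = 100 ≡ 9, so v_4 = 9^{−1} = 3 (mod 13).
  i = 5 (α = 4): (4−8)(4−11)(4−1)(4−6) = (−4)·(−7)·3·(−2) = −168 ≡ 1, so v_5 = 1^{−1} = 1 (mod 13).
  v = [1, 4, 4, 3, 1].
Step 2: syndromes of r = [7, 0, 1, 7, 2] (all sums mod 13).
  S_0 = Σ v_i r_i = 1·7 + 4·0 + 4·1 + 3·7 + 1·2 = 34 ≡ 8.
  S_1 = Σ v_i α_i r_i = 1·8·7 + 4·11·0 + 4·1·1 + 3·6·7 + 1·4·2 = 194 ≡ 12.
  α_i^2 mod 13 = [12, 4, 1, 10, 3].
  S_2 = Σ v_i α_i^2 r_i = 1·12·7 + 4·4·0 + 4·1·1 + 3·10·7 + 1·3·2 = 304 ≡ 5.
  S = (8, 12, 5) ≠ 0, so r is not a codeword (an error is present).
Step 3: locate the error. For a single error e at position i, S_ℓ = v_i·e·α_i^ℓ, so α_err = S_1/S_0.
  S_0^{−1} = 8^{−1} = 5 (mod 13), so α_err = 12·5 = 60 ≡ 8 = α_1. Error position i = 1.
  Consistency check: S_2/S_1 = 5·12 = 60 ≡ 8 = α_err ✓ (single-error assumption holds).
Step 4: error magnitude e = S_0/v_1 = S_0·∏_{j≠1}(α_1 − α_j) = 8·1 = 8 ≡ 8 (mod 13).
Step 5: correct position 1: c_1 = r_1 − e = 7 − 8 ≡ 12 (mod 13). Hence c = [12, 0, 1, 7, 2].
  Check: interpolating c through the α_i gives m(x) = 5 + 9·x (degree < 2) with m(α_i) = c_i for every i, so c is indeed a codeword.


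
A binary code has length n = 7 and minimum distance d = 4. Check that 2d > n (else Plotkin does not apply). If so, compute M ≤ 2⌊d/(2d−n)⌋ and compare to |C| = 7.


Plotkin bound M ≤ 8; given |C| = 7 ≤ bound (satisfied).

Check applicability: 2d = 8, n = 7.
2d − n = 1 > 0, so Plotkin applies.
Compute d/(2d−n) = 4/1 ≈ 4.0000.
⌊d/(2d−n)⌋ = 4.
Plotkin bound: M ≤ 2·4 = 8.
Given |C| = 7, check: satisfied.
This |C| is below the Plotkin bound.


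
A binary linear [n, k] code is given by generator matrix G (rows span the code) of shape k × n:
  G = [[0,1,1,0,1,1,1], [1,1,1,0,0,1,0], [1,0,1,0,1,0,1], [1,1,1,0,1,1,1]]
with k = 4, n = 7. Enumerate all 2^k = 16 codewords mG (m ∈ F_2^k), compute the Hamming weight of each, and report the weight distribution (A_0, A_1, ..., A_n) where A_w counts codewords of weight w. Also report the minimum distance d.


Weight distribution: A_0 = 1, A_1 = 2, A_2 = 3, A_3 = 4, A_4 = 3, A_5 = 2, A_6 = 1. Minimum distance d = 1.

Enumerate all 2^4 = 16 messages m ∈ F_2^4.
For each, compute codeword c = mG in F_2^7, then tally its weight.
  m = 0000 → c = 0000000, weight = 0.
  m = 1000 → c = 0110111, weight = 5.
  m = 0100 → c = 1110010, weight = 4.
  m = 1100 → c = 1000101, weight = 3.
  m = 0010 → c = 1010101, weight = 4.
  m = 1010 → c = 1100010, weight = 3.
  m = 0110 → c = 0100111, weight = 4.
  m = 1110 → c = 0010000, weight = 1.
  m = 0001 → c = 1110111, weight = 6.
  m = 1001 → c = 1000000, weight = 1.
  m = 0101 → c = 0000101, weight = 2.
  m = 1101 → c = 0110010, weight = 3.
  m = 0011 → c = 0100010, weight = 2.
  m = 1011 → c = 0010101, weight = 3.
  m = 0111 → c = 1010000, weight = 2.
  m = 1111 → c = 1100111, weight = 5.
Tally weights:
  weight 0: 1 codewords.
  weight 1: 2 codewords.
  weight 2: 3 codewords.
  weight 3: 4 codewords.
  weight 4: 3 codewords.
  weight 5: 2 codewords.
  weight 6: 1 codewords.
Minimum distance d = smallest w > 0 with A_w > 0 = 1.
Sanity: Σ A_w = 16 = 2^4 = 16 ✓.


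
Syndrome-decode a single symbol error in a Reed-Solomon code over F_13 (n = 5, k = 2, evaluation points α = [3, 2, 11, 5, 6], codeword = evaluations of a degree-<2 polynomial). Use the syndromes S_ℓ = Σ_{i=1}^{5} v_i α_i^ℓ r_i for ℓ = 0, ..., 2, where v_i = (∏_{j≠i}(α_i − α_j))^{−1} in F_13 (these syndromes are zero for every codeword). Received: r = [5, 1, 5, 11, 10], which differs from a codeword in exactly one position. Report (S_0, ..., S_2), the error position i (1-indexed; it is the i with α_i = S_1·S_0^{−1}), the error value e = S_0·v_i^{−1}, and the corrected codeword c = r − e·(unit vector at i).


S = (11, 7, 8), error at position 1, error magnitude e = 5, c = [0, 1, 5, 11, 10].

Step 1: column multipliers v_i = (∏_{j≠i}(α_i − α_j))^{−1} mod 13.
  i = 1 (α = 3): (3−2)(3−11)(3−5)(3−6) = 1·(−8)·(−2)·(−3) = −48 ≡ 4, so v_1 = 4^{−1} = 10 (mod 13).
  i = 2 (α = 2): (2−3)(2−11)(2−5)(2−6) = (−1)·(−9)·(−3)·(−4) = 108 ≡ 4, so v_2 = 4^{−1} = 10 (mod 13).
  i = 3 (α = 11): (11−3)(11−2)(11−5)(11−6) = 8·9·6·5 = 2160 ≡ 2, so v_3 = 2^{−1} = 7 (mod 13).
  i = 4 (α = 5): (5−3)(5−2)(5−11)(5−6) = 2·3·(−6)·(−1) = 36 ≡ 10, so v_4 = 10^{−1} = 4 (mod 13).
  i = 5 (α = 6): (6−3)(6−2)(6−11)(6−5) = 3·4·(−5)·1 = −60 ≡ 5, so v_5 = 5^{−1} = 8 (mod 13).
  v = [10, 10, 7, 4, 8].
Step 2: syndromes of r = [5, 1, 5, 11, 10] (all sums mod 13).
  S_0 = Σ v_i r_i = 10·5 + 10·1 + 7·5 + 4·11 + 8·10 = 219 ≡ 11.
  S_1 = Σ v_i α_i r_i = 10·3·5 + 10·2·1 + 7·11·5 + 4·5·11 + 8·6·10 = 1255 ≡ 7.
  α_i^2 mod 13 = [9, 4, 4, 12, 10].
  S_2 = Σ v_i α_i^2 r_i = 10·9·5 + 10·4·1 + 7·4·5 + 4·12·11 + 8·10·10 = 1958 ≡ 8.
  S = (11, 7, 8) ≠ 0, so r is not a codeword (an error is present).
Step 3: locate the error. For a single error e at position i, S_ℓ = v_i·e·α_i^ℓ, so α_err = S_1/S_0.
  S_0^{−1} = 11^{−1} = 6 (mod 13), so α_err = 7·6 = 42 ≡ 3 = α_1. Error position i = 1.
  Consistency check: S_2/S_1 = 8·2 = 16 ≡ 3 = α_err ✓ (single-error assumption holds).
Step 4: error magnitude e = S_0/v_1 = S_0·∏_{j≠1}(α_1 − α_j) = 11·4 = 44 ≡ 5 (mod 13).
Step 5: correct position 1: c_1 = r_1 − e = 5 − 5 ≡ 0 (mod 13). Hence c = [0, 1, 5, 11, 10].
  Check: interpolating c through the α_i gives m(x) = 3 + 12·x (degree < 2) with m(α_i) = c_i for every i, so c is indeed a codeword.


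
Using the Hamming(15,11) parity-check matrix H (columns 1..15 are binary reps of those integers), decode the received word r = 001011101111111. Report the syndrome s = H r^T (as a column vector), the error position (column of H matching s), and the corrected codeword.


s = (1, 1, 1, 1)^T, error position = 15, corrected codeword c = 001011101111110

Compute s = H r^T mod 2 one row at a time:
  s_1 = 0 + 1 + 1 + 1 + 1 + 1 + 1 + 1 = 7 ≡ 1 (mod 2).
  s_2 = 0 + 1 + 1 + 1 + 1 + 1 + 1 + 1 = 7 ≡ 1 (mod 2).
  s_3 = 0 + 1 + 1 + 1 + 1 + 1 + 1 + 1 = 7 ≡ 1 (mod 2).
  s_4 = 0 + 1 + 1 + 1 + 1 + 1 + 1 + 1 = 7 ≡ 1 (mod 2).
s = (1, 1, 1, 1)^T — this equals column 15 of H (binary 1111), so error is at position 15.
Correct: flip bit 15 of r = 001011101111111 to get c = 001011101111110.


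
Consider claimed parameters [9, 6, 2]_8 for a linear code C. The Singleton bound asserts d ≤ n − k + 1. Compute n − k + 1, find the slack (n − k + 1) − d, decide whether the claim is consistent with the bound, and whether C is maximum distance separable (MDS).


Singleton RHS = n − k + 1 = 4, slack = 2, bound satisfied, not MDS.

Singleton bound: d ≤ n − k + 1.
Here n = 9, k = 6, so n − k + 1 = 4.
Given d = 2, check d ≤ 4: YES.
Slack = (n − k + 1) − d = 2.
The code is NOT MDS (slack = 2 > 0).
Description: the claimed parameters are [9, 6, 2]_8; such a code would be non-MDS.


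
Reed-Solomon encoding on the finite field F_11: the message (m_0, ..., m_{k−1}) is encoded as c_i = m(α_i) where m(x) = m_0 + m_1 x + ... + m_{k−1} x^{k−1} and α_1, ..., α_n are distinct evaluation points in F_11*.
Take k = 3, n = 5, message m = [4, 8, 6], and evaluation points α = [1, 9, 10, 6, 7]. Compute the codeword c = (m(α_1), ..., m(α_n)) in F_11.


c = [7, 1, 2, 4, 2]

Message polynomial: m(x) = 4 + 8·x + 6·x^2 (mod 11).
For each evaluation point α_i, compute m(α_i) mod 11:
  α_1 = 1: Horner steps 6 → 3 → 7, so m(1) = 7.
  α_2 = 9: Horner steps 6 → 7 → 1, so m(9) = 1.
  α_3 = 10: Horner steps 6 → 2 → 2, so m(10) = 2.
  α_4 = 6: Horner steps 6 → 0 → 4, so m(6) = 4.
  α_5 = 7: Horner steps 6 → 6 → 2, so m(7) = 2.
Codeword c = [7, 1, 2, 4, 2] ∈ F_11^5.


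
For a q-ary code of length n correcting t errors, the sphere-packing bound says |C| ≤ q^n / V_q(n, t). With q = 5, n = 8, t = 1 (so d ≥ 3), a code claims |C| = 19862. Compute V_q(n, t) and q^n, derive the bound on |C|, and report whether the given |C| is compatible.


V_q(n, t) = 33, q^n = 390625, Hamming bound = 11837, |C| = 19862 > bound (violated).

Step 1: Compute V_q(n, t) = Σ_{j=0}^1 C(n, j) (q−1)^j.
  j = 0: C(8,0)·(4)^0 = 1·1 = 1.
  j = 1: C(8,1)·(4)^1 = 8·4 = 32.
  V_q(n, t) = 1 + 32 = 33.
Step 2: q^n = 5^8 = 390625.
Step 3: Hamming bound ⌊q^n / V_q(n,t)⌋ = ⌊390625/33⌋ = 11837.
Step 4: Compare |C| = 19862 to 11837: violated.
The claimed |C| lies above the Hamming bound, so no 5-ary code of length 8 with d ≥ 3 can have 19862 codewords.


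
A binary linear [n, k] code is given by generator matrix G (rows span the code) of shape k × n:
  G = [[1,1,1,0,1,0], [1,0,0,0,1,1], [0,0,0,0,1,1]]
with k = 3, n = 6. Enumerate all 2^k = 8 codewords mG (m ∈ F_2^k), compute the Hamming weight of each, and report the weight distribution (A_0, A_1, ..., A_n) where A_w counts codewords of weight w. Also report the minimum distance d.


Weight distribution: A_0 = 1, A_1 = 1, A_2 = 1, A_3 = 3, A_4 = 2. Minimum distance d = 1.

Enumerate all 2^3 = 8 messages m ∈ F_2^3.
For each, compute codeword c = mG in F_2^6, then tally its weight.
  m = 000 → c = 000000, weight = 0.
  m = 100 → c = 111010, weight = 4.
  m = 010 → c = 100011, weight = 3.
  m = 110 → c = 011001, weight = 3.
  m = 001 → c = 000011, weight = 2.
  m = 101 → c = 111001, weight = 4.
  m = 011 → c = 100000, weight = 1.
  m = 111 → c = 011010, weight = 3.
Tally weights:
  weight 0: 1 codewords.
  weight 1: 1 codewords.
  weight 2: 1 codewords.
  weight 3: 3 codewords.
  weight 4: 2 codewords.
Minimum distance d = smallest w > 0 with A_w > 0 = 1.
Sanity: Σ A_w = 8 = 2^3 = 8 ✓.


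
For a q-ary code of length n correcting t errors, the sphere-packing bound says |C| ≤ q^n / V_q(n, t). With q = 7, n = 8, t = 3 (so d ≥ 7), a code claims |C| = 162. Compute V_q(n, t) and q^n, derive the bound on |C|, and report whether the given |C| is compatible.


V_q(n, t) = 13153, q^n = 5764801, Hamming bound = 438, |C| = 162 ≤ bound (satisfied).

Step 1: Compute V_q(n, t) = Σ_{j=0}^3 C(n, j) (q−1)^j.
  j = 0: C(8,0)·(6)^0 = 1·1 = 1.
  j = 1: C(8,1)·(6)^1 = 8·6 = 48.
  j = 2: C(8,2)·(6)^2 = 28·36 = 1008.
  j = 3: C(8,3)·(6)^3 = 56·216 = 12096.
  V_q(n, t) = 1 + 48 + 1008 + 12096 = 13153.
Step 2: q^n = 7^8 = 5764801.
Step 3: Hamming bound ⌊q^n / V_q(n,t)⌋ = ⌊5764801/13153⌋ = 438.
Step 4: Compare |C| = 162 to 438: satisfied.
The claimed |C| lies below the Hamming bound.


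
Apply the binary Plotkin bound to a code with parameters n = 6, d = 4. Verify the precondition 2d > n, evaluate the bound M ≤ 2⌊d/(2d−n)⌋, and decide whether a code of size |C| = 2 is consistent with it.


Plotkin bound M ≤ 4; given |C| = 2 ≤ bound (satisfied).

Check applicability: 2d = 8, n = 6.
2d − n = 2 > 0, so Plotkin applies.
Compute d/(2d−n) = 4/2 ≈ 2.0000.
⌊d/(2d−n)⌋ = 2.
Plotkin bound: M ≤ 2·2 = 4.
Given |C| = 2, check: satisfied.
This |C| is below the Plotkin bound.


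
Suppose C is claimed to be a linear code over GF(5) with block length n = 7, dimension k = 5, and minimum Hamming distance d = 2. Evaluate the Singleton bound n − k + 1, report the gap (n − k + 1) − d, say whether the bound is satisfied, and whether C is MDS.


Singleton RHS = n − k + 1 = 3, slack = 1, bound satisfied, not MDS.

Singleton bound: d ≤ n − k + 1.
Here n = 7, k = 5, so n − k + 1 = 3.
Given d = 2, check d ≤ 3: YES.
Slack = (n − k + 1) − d = 1.
The code is NOT MDS (slack = 1 > 0).
Description: the claimed parameters are [7, 5, 2]_5; such a code would be non-MDS.


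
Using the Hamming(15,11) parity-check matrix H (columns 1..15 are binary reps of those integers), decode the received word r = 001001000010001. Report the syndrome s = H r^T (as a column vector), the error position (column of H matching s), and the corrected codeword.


s = (0, 0, 0, 1)^T, error position = 1, corrected codeword c = 101001000010001

Compute s = H r^T mod 2 one row at a time:
  s_1 = 0 + 0 + 0 + 1 + 0 + 0 + 0 + 1 = 2 ≡ 0 (mod 2).
  s_2 = 0 + 0 + 1 + 0 + 0 + 0 + 0 + 1 = 2 ≡ 0 (mod 2).
  s_3 = 0 + 1 + 1 + 0 + 0 + 1 + 0 + 1 = 4 ≡ 0 (mod 2).
  s_4 = 0 + 1 + 0 + 0 + 0 + 1 + 0 + 1 = 3 ≡ 1 (mod 2).
s = (0, 0, 0, 1)^T — this equals column 1 of H (binary 0001), so error is at position 1.
Correct: flip bit 1 of r = 001001000010001 to get c = 101001000010001.


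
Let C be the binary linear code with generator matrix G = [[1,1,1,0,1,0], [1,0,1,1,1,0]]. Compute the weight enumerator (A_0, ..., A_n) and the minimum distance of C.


Weight distribution: A_0 = 1, A_2 = 1, A_4 = 2. Minimum distance d = 2.

Enumerate all 2^2 = 4 messages m ∈ F_2^2.
For each, compute codeword c = mG in F_2^6, then tally its weight.
  m = 00 → c = 000000, weight = 0.
  m = 10 → c = 111010, weight = 4.
  m = 01 → c = 101110, weight = 4.
  m = 11 → c = 010100, weight = 2.
Tally weights:
  weight 0: 1 codewords.
  weight 2: 1 codewords.
  weight 4: 2 codewords.
Minimum distance d = smallest w > 0 with A_w > 0 = 2.
Sanity: Σ A_w = 4 = 2^2 = 4 ✓.


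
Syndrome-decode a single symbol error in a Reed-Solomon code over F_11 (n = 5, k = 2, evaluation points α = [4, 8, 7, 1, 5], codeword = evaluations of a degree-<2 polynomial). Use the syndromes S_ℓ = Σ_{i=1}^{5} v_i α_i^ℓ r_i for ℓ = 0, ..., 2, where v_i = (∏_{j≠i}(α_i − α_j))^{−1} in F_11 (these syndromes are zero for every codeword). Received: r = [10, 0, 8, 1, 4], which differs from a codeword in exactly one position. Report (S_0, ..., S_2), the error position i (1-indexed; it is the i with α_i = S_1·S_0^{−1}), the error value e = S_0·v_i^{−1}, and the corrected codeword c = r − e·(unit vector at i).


S = (1, 5, 3), error at position 5, error magnitude e = 2, c = [10, 0, 8, 1, 2].

Step 1: column multipliers v_i = (∏_{j≠i}(α_i − α_j))^{−1} mod 11.
  i = 1 (α = 4): (4−8)(4−7)(4−1)(4−5) = (−4)·(−3)·3·(−1) = −36 ≡ 8, so v_1 = 8^{−1} = 7 (mod 11).
  i = 2 (α = 8): (8−4)(8−7)(8−1)(8−5) = 4·1·7·3 = 84 ≡ 7, so v_2 = 7^{−1} = 8 (mod 11).
  i = 3 (α = 7): (7−4)(7−8)(7−1)(7−5) = 3·(−1)·6·2 = −36 ≡ 8, so v_3 = 8^{−1} = 7 (mod 11).
  i = 4 (α = 1): (1−4)(1−8)(1−7)(1−5) = (−3)·(−7)·(−6)·(−4) = 504 ≡ 9, so v_4 = 9^{−1} = 5 (mod 11).
  i = 5 (α = 5): (5−4)(5−8)(5−7)(5−1) = 1·(−3)·(−2)·4 = 24 ≡ 2, so v_5 = 2^{−1} = 6 (mod 11).
  v = [7, 8, 7, 5, 6].
Step 2: syndromes of r = [10, 0, 8, 1, 4] (all sums mod 11).
  S_0 = Σ v_i r_i = 7·10 + 8·0 + 7·8 + 5·1 + 6·4 = 155 ≡ 1.
  S_1 = Σ v_i α_i r_i = 7·4·10 + 8·8·0 + 7·7·8 + 5·1·1 + 6·5·4 = 797 ≡ 5.
  α_i^2 mod 11 = [5, 9, 5, 1, 3].
  S_2 = Σ v_i α_i^2 r_i = 7·5·10 + 8·9·0 + 7·5·8 + 5·1·1 + 6·3·4 = 707 ≡ 3.
  S = (1, 5, 3) ≠ 0, so r is not a codeword (an error is present).
Step 3: locate the error. For a single error e at position i, S_ℓ = v_i·e·α_i^ℓ, so α_err = S_1/S_0.
  S_0^{−1} = 1^{−1} = 1 (mod 11), so α_err = 5·1 = 5 ≡ 5 = α_5. Error position i = 5.
  Consistency check: S_2/S_1 = 3·9 = 27 ≡ 5 = α_err ✓ (single-error assumption holds).
Step 4: error magnitude e = S_0/v_5 = S_0·∏_{j≠5}(α_5 − α_j) = 1·2 = 2 ≡ 2 (mod 11).
Step 5: correct position 5: c_5 = r_5 − e = 4 − 2 ≡ 2 (mod 11). Hence c = [10, 0, 8, 1, 2].
  Check: interpolating c through the α_i gives m(x) = 9 + 3·x (degree < 2) with m(α_i) = c_i for every i, so c is indeed a codeword.


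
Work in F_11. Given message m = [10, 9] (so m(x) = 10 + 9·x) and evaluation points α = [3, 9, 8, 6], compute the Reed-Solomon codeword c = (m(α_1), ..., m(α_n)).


c = [4, 3, 5, 9]

Message polynomial: m(x) = 10 + 9·x (mod 11).
For each evaluation point α_i, compute m(α_i) mod 11:
  α_1 = 3: Horner steps 9 → 4, so m(3) = 4.
  α_2 = 9: Horner steps 9 → 3, so m(9) = 3.
  α_3 = 8: Horner steps 9 → 5, so m(8) = 5.
  α_4 = 6: Horner steps 9 → 9, so m(6) = 9.
Codeword c = [4, 3, 5, 9] ∈ F_11^4.


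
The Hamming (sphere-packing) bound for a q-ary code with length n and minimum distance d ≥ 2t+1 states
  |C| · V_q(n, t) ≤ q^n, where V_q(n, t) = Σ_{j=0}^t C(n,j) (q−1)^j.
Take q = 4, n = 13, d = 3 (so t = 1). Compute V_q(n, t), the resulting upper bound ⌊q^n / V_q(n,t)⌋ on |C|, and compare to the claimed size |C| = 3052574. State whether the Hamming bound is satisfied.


V_q(n, t) = 40, q^n = 67108864, Hamming bound = 1677721, |C| = 3052574 > bound (violated).

Step 1: Compute V_q(n, t) = Σ_{j=0}^1 C(n, j) (q−1)^j.
  j = 0: C(13,0)·(3)^0 = 1·1 = 1.
  j = 1: C(13,1)·(3)^1 = 13·3 = 39.
  V_q(n, t) = 1 + 39 = 40.
Step 2: q^n = 4^13 = 67108864.
Step 3: Hamming bound ⌊q^n / V_q(n,t)⌋ = ⌊67108864/40⌋ = 1677721.
Step 4: Compare |C| = 3052574 to 1677721: violated.
The claimed |C| lies above the Hamming bound, so no 4-ary code of length 13 with d ≥ 3 can have 3052574 codewords.


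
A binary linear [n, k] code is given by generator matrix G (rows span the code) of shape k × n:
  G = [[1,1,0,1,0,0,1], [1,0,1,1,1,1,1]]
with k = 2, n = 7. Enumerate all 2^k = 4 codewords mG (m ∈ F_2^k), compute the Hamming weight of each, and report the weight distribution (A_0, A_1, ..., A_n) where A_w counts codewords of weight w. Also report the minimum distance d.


Weight distribution: A_0 = 1, A_4 = 2, A_6 = 1. Minimum distance d = 4.

Enumerate all 2^2 = 4 messages m ∈ F_2^2.
For each, compute codeword c = mG in F_2^7, then tally its weight.
  m = 00 → c = 0000000, weight = 0.
  m = 10 → c = 1101001, weight = 4.
  m = 01 → c = 1011111, weight = 6.
  m = 11 → c = 0110110, weight = 4.
Tally weights:
  weight 0: 1 codewords.
  weight 4: 2 codewords.
  weight 6: 1 codewords.
Minimum distance d = smallest w > 0 with A_w > 0 = 4.
Sanity: Σ A_w = 4 = 2^2 = 4 ✓.


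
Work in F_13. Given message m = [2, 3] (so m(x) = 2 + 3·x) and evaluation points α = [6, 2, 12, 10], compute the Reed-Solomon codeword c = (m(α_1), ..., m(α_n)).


c = [7, 8, 12, 6]

Message polynomial: m(x) = 2 + 3·x (mod 13).
For each evaluation point α_i, compute m(α_i) mod 13:
  α_1 = 6: Horner steps 3 → 7, so m(6) = 7.
  α_2 = 2: Horner steps 3 → 8, so m(2) = 8.
  α_3 = 12: Horner steps 3 → 12, so m(12) = 12.
  α_4 = 10: Horner steps 3 → 6, so m(10) = 6.
Codeword c = [7, 8, 12, 6] ∈ F_13^4.


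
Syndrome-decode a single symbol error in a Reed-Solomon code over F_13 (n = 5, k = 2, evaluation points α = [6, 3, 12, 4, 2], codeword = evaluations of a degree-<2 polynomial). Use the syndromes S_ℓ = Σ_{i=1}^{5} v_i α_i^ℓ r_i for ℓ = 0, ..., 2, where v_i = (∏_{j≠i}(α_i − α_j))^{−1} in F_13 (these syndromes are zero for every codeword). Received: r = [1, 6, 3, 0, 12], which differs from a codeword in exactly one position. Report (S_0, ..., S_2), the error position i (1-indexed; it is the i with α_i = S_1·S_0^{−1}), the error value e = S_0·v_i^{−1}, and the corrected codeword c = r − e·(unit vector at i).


S = (3, 10, 3), error at position 3, error magnitude e = 12, c = [1, 6, 4, 0, 12].

Step 1: column multipliers v_i = (∏_{j≠i}(α_i − α_j))^{−1} mod 13.
  i = 1 (α = 6): (6−3)(6−12)(6−4)(6−2) = 3·(−6)·2·4 = −144 ≡ 12, so v_1 = 12^{−1} = 12 (mod 13).
  i = 2 (α = 3): (3−6)(3−12)(3−4)(3−2) = (−3)·(−9)·(−1)·1 = −27 ≡ 12, so v_2 = 12^{−1} = 12 (mod 13).
  i = 3 (α = 12): (12−6)(12−3)(12−4)(12−2) = 6·9·8·10 = 4320 ≡ 4, so v_3 = 4^{−1} = 10 (mod 13).
  i = 4 (α = 4): (4−6)(4−3)(4−12)(4−2) = (−2)·1·(−8)·2 = 32 ≡ 6, so v_4 = 6^{−1} = 11 (mod 13).
  i = 5 (α = 2): (2−6)(2−3)(2−12)(2−4) = (−4)·(−1)·(−10)·(−2) = 80 ≡ 2, so v_5 = 2^{−1} = 7 (mod 13).
  v = [12, 12, 10, 11, 7].
Step 2: syndromes of r = [1, 6, 3, 0, 12] (all sums mod 13).
  S_0 = Σ v_i r_i = 12·1 + 12·6 + 10·3 + 11·0 + 7·12 = 198 ≡ 3.
  S_1 = Σ v_i α_i r_i = 12·6·1 + 12·3·6 + 10·12·3 + 11·4·0 + 7·2·12 = 816 ≡ 10.
  α_i^2 mod 13 = [10, 9, 1, 3, 4].
  S_2 = Σ v_i α_i^2 r_i = 12·10·1 + 12·9·6 + 10·1·3 + 11·3·0 + 7·4·12 = 1134 ≡ 3.
  S = (3, 10, 3) ≠ 0, so r is not a codeword (an error is present).
Step 3: locate the error. For a single error e at position i, S_ℓ = v_i·e·α_i^ℓ, so α_err = S_1/S_0.
  S_0^{−1} = 3^{−1} = 9 (mod 13), so α_err = 10·9 = 90 ≡ 12 = α_3. Error position i = 3.
  Consistency check: S_2/S_1 = 3·4 = 12 ≡ 12 = α_err ✓ (single-error assumption holds).
Step 4: error magnitude e = S_0/v_3 = S_0·∏_{j≠3}(α_3 − α_j) = 3·4 = 12 ≡ 12 (mod 13).
Step 5: correct position 3: c_3 = r_3 − e = 3 − 12 ≡ 4 (mod 13). Hence c = [1, 6, 4, 0, 12].
  Check: interpolating c through the α_i gives m(x) = 11 + 7·x (degree < 2) with m(α_i) = c_i for every i, so c is indeed a codeword.


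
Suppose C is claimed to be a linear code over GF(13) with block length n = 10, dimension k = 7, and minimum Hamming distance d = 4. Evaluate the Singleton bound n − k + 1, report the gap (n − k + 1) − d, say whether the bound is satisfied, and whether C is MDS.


Singleton RHS = n − k + 1 = 4, slack = 0, bound satisfied, MDS.

Singleton bound: d ≤ n − k + 1.
Here n = 10, k = 7, so n − k + 1 = 4.
Given d = 4, check d ≤ 4: YES.
Slack = (n − k + 1) − d = 0.
The code is MDS (slack = 0).
Description: the claimed parameters are [10, 7, 4]_13; such a code would be MDS (meets Singleton bound).


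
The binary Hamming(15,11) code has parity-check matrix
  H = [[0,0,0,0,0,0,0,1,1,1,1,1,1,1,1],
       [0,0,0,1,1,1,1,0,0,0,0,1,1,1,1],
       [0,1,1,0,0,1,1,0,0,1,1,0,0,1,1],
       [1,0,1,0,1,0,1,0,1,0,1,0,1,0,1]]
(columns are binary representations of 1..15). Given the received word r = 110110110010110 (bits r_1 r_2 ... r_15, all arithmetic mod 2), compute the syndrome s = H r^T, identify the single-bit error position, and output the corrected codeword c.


s = (0, 1, 0, 1)^T, error position = 5, corrected codeword c = 110100110010110

Compute s = H r^T mod 2 one row at a time:
  s_1 = 1 + 0 + 0 + 1 + 0 + 1 + 1 + 0 = 4 ≡ 0 (mod 2).
  s_2 = 1 + 1 + 0 + 1 + 0 + 1 + 1 + 0 = 5 ≡ 1 (mod 2).
  s_3 = 1 + 0 + 0 + 1 + 0 + 1 + 1 + 0 = 4 ≡ 0 (mod 2).
  s_4 = 1 + 0 + 1 + 1 + 0 + 1 + 1 + 0 = 5 ≡ 1 (mod 2).
s = (0, 1, 0, 1)^T — this equals column 5 of H (binary 0101), so error is at position 5.
Correct: flip bit 5 of r = 110110110010110 to get c = 110100110010110.


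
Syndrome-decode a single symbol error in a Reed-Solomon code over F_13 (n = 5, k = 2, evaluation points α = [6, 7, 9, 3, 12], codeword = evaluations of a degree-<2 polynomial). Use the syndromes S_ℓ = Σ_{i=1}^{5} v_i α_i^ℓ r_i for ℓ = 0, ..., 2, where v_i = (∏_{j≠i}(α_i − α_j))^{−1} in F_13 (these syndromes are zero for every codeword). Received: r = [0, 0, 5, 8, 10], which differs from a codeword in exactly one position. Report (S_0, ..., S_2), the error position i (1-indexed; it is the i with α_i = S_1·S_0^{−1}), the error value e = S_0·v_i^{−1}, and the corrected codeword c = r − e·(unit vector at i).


S = (7, 10, 5), error at position 2, error magnitude e = 7, c = [0, 6, 5, 8, 10].

Step 1: column multipliers v_i = (∏_{j≠i}(α_i − α_j))^{−1} mod 13.
  i = 1 (α = 6): (6−7)(6−9)(6−3)(6−12) = (−1)·(−3)·3·(−6) = −54 ≡ 11, so v_1 = 11^{−1} = 6 (mod 13).
  i = 2 (α = 7): (7−6)(7−9)(7−3)(7−12) = 1·(−2)·4·(−5) = 40 ≡ 1, so v_2 = 1^{−1} = 1 (mod 13).
  i = 3 (α = 9): (9−6)(9−7)(9−3)(9−12) = 3·2·6·(−3) = −108 ≡ 9, so v_3 = 9^{−1} = 3 (mod 13).
  i = 4 (α = 3): (3−6)(3−7)(3−9)(3−12) = (−3)·(−4)·(−6)·(−9) = 648 ≡ 11, so v_4 = 11^{−1} = 6 (mod 13).
  i = 5 (α = 12): (12−6)(12−7)(12−9)(12−3) = 6·5·3·9 = 810 ≡ 4, so v_5 = 4^{−1} = 10 (mod 13).
  v = [6, 1, 3, 6, 10].
Step 2: syndromes of r = [0, 0, 5, 8, 10] (all sums mod 13).
  S_0 = Σ v_i r_i = 6·0 + 1·0 + 3·5 + 6·8 + 10·10 = 163 ≡ 7.
  S_1 = Σ v_i α_i r_i = 6·6·0 + 1·7·0 + 3·9·5 + 6·3·8 + 10·12·10 = 1479 ≡ 10.
  α_i^2 mod 13 = [10, 10, 3, 9, 1].
  S_2 = Σ v_i α_i^2 r_i = 6·10·0 + 1·10·0 + 3·3·5 + 6·9·8 + 10·1·10 = 577 ≡ 5.
  S = (7, 10, 5) ≠ 0, so r is not a codeword (an error is present).
Step 3: locate the error. For a single error e at position i, S_ℓ = v_i·e·α_i^ℓ, so α_err = S_1/S_0.
  S_0^{−1} = 7^{−1} = 2 (mod 13), so α_err = 10·2 = 20 ≡ 7 = α_2. Error position i = 2.
  Consistency check: S_2/S_1 = 5·4 = 20 ≡ 7 = α_err ✓ (single-error assumption holds).
Step 4: error magnitude e = S_0/v_2 = S_0·∏_{j≠2}(α_2 − α_j) = 7·1 = 7 ≡ 7 (mod 13).
Step 5: correct position 2: c_2 = r_2 − e = 0 − 7 ≡ 6 (mod 13). Hence c = [0, 6, 5, 8, 10].
  Check: interpolating c through the α_i gives m(x) = 3 + 6·x (degree < 2) with m(α_i) = c_i for every i, so c is indeed a codeword.


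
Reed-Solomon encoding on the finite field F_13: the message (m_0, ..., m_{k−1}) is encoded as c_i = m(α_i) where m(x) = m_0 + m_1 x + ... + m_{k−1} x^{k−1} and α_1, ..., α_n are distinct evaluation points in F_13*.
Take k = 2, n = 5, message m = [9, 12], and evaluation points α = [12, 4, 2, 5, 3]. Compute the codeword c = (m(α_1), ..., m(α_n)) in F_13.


c = [10, 5, 7, 4, 6]

Message polynomial: m(x) = 9 + 12·x (mod 13).
For each evaluation point α_i, compute m(α_i) mod 13:
  α_1 = 12: Horner steps 12 → 10, so m(12) = 10.
  α_2 = 4: Horner steps 12 → 5, so m(4) = 5.
  α_3 = 2: Horner steps 12 → 7, so m(2) = 7.
  α_4 = 5: Horner steps 12 → 4, so m(5) = 4.
  α_5 = 3: Horner steps 12 → 6, so m(3) = 6.
Codeword c = [10, 5, 7, 4, 6] ∈ F_13^5.


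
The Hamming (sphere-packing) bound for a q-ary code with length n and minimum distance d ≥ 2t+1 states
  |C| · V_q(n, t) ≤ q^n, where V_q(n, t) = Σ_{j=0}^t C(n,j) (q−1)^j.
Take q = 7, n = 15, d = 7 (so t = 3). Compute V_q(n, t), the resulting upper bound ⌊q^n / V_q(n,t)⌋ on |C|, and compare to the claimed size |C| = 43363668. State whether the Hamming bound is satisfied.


V_q(n, t) = 102151, q^n = 4747561509943, Hamming bound = 46475918, |C| = 43363668 ≤ bound (satisfied).

Step 1: Compute V_q(n, t) = Σ_{j=0}^3 C(n, j) (q−1)^j.
  j = 0: C(15,0)·(6)^0 = 1·1 = 1.
  j = 1: C(15,1)·(6)^1 = 15·6 = 90.
  j = 2: C(15,2)·(6)^2 = 105·36 = 3780.
  j = 3: C(15,3)·(6)^3 = 455·216 = 98280.
  V_q(n, t) = 1 + 90 + 3780 + 98280 = 102151.
Step 2: q^n = 7^15 = 4747561509943.
Step 3: Hamming bound ⌊q^n / V_q(n,t)⌋ = ⌊4747561509943/102151⌋ = 46475918.
Step 4: Compare |C| = 43363668 to 46475918: satisfied.
The claimed |C| lies below the Hamming bound.


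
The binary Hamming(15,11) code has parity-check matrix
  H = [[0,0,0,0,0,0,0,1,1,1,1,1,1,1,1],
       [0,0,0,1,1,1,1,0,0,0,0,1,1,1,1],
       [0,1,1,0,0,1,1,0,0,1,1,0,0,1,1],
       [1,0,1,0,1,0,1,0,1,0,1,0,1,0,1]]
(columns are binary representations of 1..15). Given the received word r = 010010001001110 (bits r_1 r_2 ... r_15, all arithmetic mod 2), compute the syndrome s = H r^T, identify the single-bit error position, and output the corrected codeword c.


s = (0, 0, 0, 1)^T, error position = 1, corrected codeword c = 110010001001110

Compute s = H r^T mod 2 one row at a time:
  s_1 = 0 + 1 + 0 + 0 + 1 + 1 + 1 + 0 = 4 ≡ 0 (mod 2).
  s_2 = 0 + 1 + 0 + 0 + 1 + 1 + 1 + 0 = 4 ≡ 0 (mod 2).
  s_3 = 1 + 0 + 0 + 0 + 0 + 0 + 1 + 0 = 2 ≡ 0 (mod 2).
  s_4 = 0 + 0 + 1 + 0 + 1 + 0 + 1 + 0 = 3 ≡ 1 (mod 2).
s = (0, 0, 0, 1)^T — this equals column 1 of H (binary 0001), so error is at position 1.
Correct: flip bit 1 of r = 010010001001110 to get c = 110010001001110.
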